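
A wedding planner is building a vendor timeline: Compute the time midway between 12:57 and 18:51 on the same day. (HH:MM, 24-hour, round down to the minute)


Start time: 12:57 = 777 minutes from midnight
End time: 18:51 = 1131 minutes from midnight
Sum: 777 + 1131 = 1908
Midpoint: 1908 / 2 = 954 minutes
Convert: 954 / 60 = 15 hours, 54 minutes
Result: 15:54

15:54


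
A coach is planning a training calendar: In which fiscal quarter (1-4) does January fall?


Month: January (month 1)
Q1: January-March (months 1-3)
Q2: April-June (months 4-6)
Q3: July-September (months 7-9)
Q4: October-December (months 10-12)
Month 1 falls in Q1

1


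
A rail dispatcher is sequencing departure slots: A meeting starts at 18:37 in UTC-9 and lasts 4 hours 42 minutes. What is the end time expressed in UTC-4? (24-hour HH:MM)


Start: 18:37 in UTC-9
Step 1 - add duration:
  minutes: 37 + 42 = 79 (carry 1h)
  hours: 18 + 4 + 1 = 23
  end in UTC-9: 23:19
Step 2 - convert UTC-9 -> UTC-4:
  offset difference: -4 - (-9) = 5 hours
  23 + (5) = 28 -> mod 24 = 4
Result: 04:19 in UTC-4

04:19


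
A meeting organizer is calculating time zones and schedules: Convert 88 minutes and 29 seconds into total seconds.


Minutes: 88
Seconds: 29
Convert minutes to seconds: 88 x 60 = 5280
Add remaining seconds: 5280 + 29 = 5309

5309


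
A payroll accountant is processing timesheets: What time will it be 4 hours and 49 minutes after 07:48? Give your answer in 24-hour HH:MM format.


Start time: 07:48
Adding: 4 hours 49 minutes
Minutes: 48 + 49 = 97
Minute overflow: 97 >= 60, so carry 1 hour, minutes = 37
Hours: 7 + 4 + 1 = 12
Result: 12:37

12:37


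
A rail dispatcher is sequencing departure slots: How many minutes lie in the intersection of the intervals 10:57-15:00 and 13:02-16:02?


Interval A: [657, 900] minutes from midnight
Interval B: [782, 962] minutes from midnight
Overlap start = max(657, 782) = 782
Overlap end = min(900, 962) = 900
Overlap = 900 - 782 = 118 minutes

118


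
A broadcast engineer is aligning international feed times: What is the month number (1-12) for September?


Calendar month order:
8. August
9. September <--
10. October
September is month number 9

9


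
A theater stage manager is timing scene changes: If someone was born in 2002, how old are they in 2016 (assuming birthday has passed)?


Birth year: 2002
Current year: 2016
Age = current year - birth year
Age = 2016 - 2002 = 14

14


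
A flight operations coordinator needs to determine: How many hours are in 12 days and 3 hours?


Days: 12
Extra hours: 3
Hours per day: 24
Days to hours: 12 x 24 = 288
Total: 288 + 3 = 291

291


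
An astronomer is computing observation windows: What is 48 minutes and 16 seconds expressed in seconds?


Minutes: 48
Extra seconds: 16
Seconds per minute: 60
Minutes to seconds: 48 x 60 = 2880
Total: 2880 + 16 = 2896

2896


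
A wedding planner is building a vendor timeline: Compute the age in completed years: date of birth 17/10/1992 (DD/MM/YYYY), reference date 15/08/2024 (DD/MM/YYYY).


Birth: 1992-10-17
Reference: 2024-08-15
Year difference: 2024 - 1992 = 32
Has birthday (10-17) occurred by 08-15? No
Birthday not yet reached this year -> subtract 1
Age in full years: 31

31


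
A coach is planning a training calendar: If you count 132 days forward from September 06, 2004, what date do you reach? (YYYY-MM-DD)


Start: 2004-09-06
Adding 132 days
Days remaining in September: 24
After September: 108 days still to add
October 2004: 31 days, 77 remaining
November 2004: 30 days, 47 remaining
December 2004: 31 days, 16 remaining
January 2005 has 31 days, need 16
Result: 2005-01-16

2005-01-16


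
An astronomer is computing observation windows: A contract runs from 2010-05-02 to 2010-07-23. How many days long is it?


Start date: 2010-05-02
End date: 2010-07-23
May 2010: +30 days
Jun 2010: +30 days
Jul 2010: +22 days
Total: 82 days

82


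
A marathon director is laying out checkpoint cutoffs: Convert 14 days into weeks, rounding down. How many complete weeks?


Total days: 14
Days per week: 7
Division: 14 / 7 = 2 remainder 0
Complete weeks: 2
Remaining days: 0

2


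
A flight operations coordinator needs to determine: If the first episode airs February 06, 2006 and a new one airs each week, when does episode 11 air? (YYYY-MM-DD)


First occurrence: 2006-02-06 (occurrence 1)
Each occurrence is 7 days after the previous.
Occurrence 11 is 10 weeks after the first.
10 weeks = 70 days
2006-02-06 + 70 days = 2006-04-17

2006-04-17


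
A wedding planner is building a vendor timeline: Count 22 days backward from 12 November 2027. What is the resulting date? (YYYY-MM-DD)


Start: 2027-11-12
Subtracting 22 days
Days already passed in November: 12
After going back through November: 10 more days to subtract
October 2027 has 31 days, need 10
Result: 2027-10-21

2027-10-21


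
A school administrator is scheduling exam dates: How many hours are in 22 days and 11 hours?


Days: 22
Extra hours: 11
Hours per day: 24
Days to hours: 22 x 24 = 528
Total: 528 + 11 = 539

539


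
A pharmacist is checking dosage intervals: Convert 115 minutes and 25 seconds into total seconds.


Minutes: 115
Seconds: 25
Convert minutes to seconds: 115 x 60 = 6900
Add remaining seconds: 6900 + 25 = 6925

6925


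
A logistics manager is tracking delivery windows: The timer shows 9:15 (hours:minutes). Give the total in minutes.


Hours: 9
Minutes: 15
Convert hours to minutes: 9 x 60 = 540
Add remaining minutes: 540 + 15 = 555

555


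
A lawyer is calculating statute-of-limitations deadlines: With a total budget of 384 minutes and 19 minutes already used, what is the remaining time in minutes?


Total budget: 384 minutes
Time used: 19 minutes
Remaining: 384 - 19 = 365 minutes
Percent used: 4.9%
Percent remaining: 95.1%

365


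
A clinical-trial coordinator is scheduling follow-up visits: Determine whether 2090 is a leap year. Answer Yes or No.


Year: 2090
Divisible by 4? 2090 / 4 = 522.5 -> No
Not divisible by 4, so NOT a leap year

No


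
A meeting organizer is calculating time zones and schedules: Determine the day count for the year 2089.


Year: 2089
Check leap year rules:
Divisible by 4? No
2089 is not a leap year
Days: 365

365


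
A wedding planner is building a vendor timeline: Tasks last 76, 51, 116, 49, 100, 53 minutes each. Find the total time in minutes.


Durations: 76, 51, 116, 49, 100, 53
Running sum: 76
+ 51 = 127
+ 116 = 243
+ 49 = 292
+ 100 = 392
+ 53 = 445
Total duration: 445 minutes
That is 7 hours and 25 minutes

445


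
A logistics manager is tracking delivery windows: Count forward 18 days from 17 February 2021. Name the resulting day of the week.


Start: 2021-02-17 (Wednesday)
Step 1 - find target date: add 18 days
  2021-02-17 + 18 days = 2021-03-07
Step 2 - day of week:
  18 mod 7 = 4
  Wednesday + 4 days -> Sunday
Result: Sunday (2021-03-07)

Sunday


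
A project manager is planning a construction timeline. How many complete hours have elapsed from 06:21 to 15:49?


Start: 06:21
End: 15:49
Hour difference: 15 - 6 = 9 hours
Minute difference: 49 - 21 = 28 minutes
Total minutes: 568
Complete hours: 568 / 60 = 9 (remainder 28)

9


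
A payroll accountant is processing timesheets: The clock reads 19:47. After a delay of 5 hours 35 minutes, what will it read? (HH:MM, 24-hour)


Start time: 19:47
Adding: 5 hours 35 minutes
Minutes: 47 + 35 = 82
Minute overflow: 82 >= 60, so carry 1 hour, minutes = 22
Hours: 19 + 5 + 1 = 25
Hour wraparound: 25 mod 24 = 1
Result: 01:22

01:22


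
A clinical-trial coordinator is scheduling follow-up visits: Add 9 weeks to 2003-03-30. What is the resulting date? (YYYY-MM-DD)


Start: 2003-03-30
Weeks to add: 9
Convert to days: 9 x 7 = 63 days
Add 63 days to 2003-03-30
Result: 2003-06-01

2003-06-01


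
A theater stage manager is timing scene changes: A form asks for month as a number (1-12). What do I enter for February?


Calendar month order:
1. January
2. February <--
3. March
February is month number 2

2


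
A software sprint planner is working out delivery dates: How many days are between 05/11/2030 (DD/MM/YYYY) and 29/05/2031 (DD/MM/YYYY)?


Start date: 2030-11-05
End date: 2031-05-29
Nov 2030: +26 days
Dec 2030: +31 days
Jan 2031: +31 days
... (4 more months)
Total: 205 days

205


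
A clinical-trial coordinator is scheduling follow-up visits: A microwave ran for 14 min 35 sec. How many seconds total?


Minutes: 14
Extra seconds: 35
Seconds per minute: 60
Minutes to seconds: 14 x 60 = 840
Total: 840 + 35 = 875

875


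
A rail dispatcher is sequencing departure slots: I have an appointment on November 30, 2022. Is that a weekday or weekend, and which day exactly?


Date: 2022-11-30
January 1, 2022 is a Saturday
Day of year: 334
Offset from Jan 1: 333 days
333 mod 7 = 4
Result: Wednesday

Wednesday


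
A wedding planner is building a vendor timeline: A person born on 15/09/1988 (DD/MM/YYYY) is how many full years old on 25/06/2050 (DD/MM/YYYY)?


Birth: 1988-09-15
Reference: 2050-06-25
Year difference: 2050 - 1988 = 62
Has birthday (09-15) occurred by 06-25? No
Birthday not yet reached this year -> subtract 1
Age in full years: 61

61


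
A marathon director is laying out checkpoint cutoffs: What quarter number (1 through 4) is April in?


Month: April (month 4)
Q1: January-March (months 1-3)
Q2: April-June (months 4-6)
Q3: July-September (months 7-9)
Q4: October-December (months 10-12)
Month 4 falls in Q2

2


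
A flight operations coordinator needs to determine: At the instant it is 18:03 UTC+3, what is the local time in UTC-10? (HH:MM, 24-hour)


Local time: 18:03 at UTC+3 (offset 3h)
Target zone: UTC-10 (offset -10h)
Difference: -10 - (3) = -13 hours
Calculation: 18 + (-13) = 5
Result: 05:03

05:03


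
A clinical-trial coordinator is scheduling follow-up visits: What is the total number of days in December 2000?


Month: December
Year: 2000
December is a 31-day month
Total: 31 days

31


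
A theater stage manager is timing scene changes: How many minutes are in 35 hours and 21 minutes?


Hours: 35
Extra minutes: 21
Minutes per hour: 60
Hours to minutes: 35 x 60 = 2100
Total: 2100 + 21 = 2121

2121


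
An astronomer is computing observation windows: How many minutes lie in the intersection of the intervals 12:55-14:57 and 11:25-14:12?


Interval A: [775, 897] minutes from midnight
Interval B: [685, 852] minutes from midnight
Overlap start = max(775, 685) = 775
Overlap end = min(897, 852) = 852
Overlap = 852 - 775 = 77 minutes

77


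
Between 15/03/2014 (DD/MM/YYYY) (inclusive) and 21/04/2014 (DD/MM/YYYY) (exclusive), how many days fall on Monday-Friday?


Start: 2014-03-15 (Saturday)
End (exclusive): 2014-04-21 (Monday)
Total calendar days: 37
Full weeks: 37 // 7 = 5 -> 25 weekdays
Remaining 2 days starting on Saturday:
  Sat(-), Sun(-) -> 0 weekdays
Total business days: 25 + 0 = 25

25


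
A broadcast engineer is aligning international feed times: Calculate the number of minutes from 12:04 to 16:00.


Start time: 12:04 = 724 minutes from midnight
End time: 16:00 = 960 minutes from midnight
Difference: 960 - 724 = 236 minutes
That is 3 hours and 56 minutes

236


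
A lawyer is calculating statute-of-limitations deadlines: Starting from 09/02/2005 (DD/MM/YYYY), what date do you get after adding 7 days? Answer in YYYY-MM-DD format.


Start: 2005-02-09
Adding 7 days
Days remaining in February: 19
Result: 2005-02-16

2005-02-16


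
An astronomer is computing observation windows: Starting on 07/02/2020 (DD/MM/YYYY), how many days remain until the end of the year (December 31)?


Start: February 07, 2020
End: December 31, 2020
Days left in February: 22
March: 31
April: 30
May: 31
June: 30
... plus remaining months
Sum of remaining months: 306
Total: 22 + 306 = 328

328


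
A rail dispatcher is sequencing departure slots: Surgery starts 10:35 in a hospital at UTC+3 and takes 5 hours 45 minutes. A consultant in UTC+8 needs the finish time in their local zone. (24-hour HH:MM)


Start: 10:35 in UTC+3
Step 1 - add duration:
  minutes: 35 + 45 = 80 (carry 1h)
  hours: 10 + 5 + 1 = 16
  end in UTC+3: 16:20
Step 2 - convert UTC+3 -> UTC+8:
  offset difference: 8 - (3) = 5 hours
  16 + (5) = 21 -> mod 24 = 21
Result: 21:20 in UTC+8

21:20


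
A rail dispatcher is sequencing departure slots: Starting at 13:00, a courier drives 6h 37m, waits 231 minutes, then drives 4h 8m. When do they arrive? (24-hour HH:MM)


Depart: 13:00
Leg 1: +397 min -> 19:37
Layover: +231 min -> 23:28
Leg 2: +248 min -> 03:36
Total travel: 876 minutes = 14h 36m
Arrival: 03:36

03:36


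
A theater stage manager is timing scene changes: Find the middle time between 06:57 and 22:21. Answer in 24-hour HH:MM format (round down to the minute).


Start time: 06:57 = 417 minutes from midnight
End time: 22:21 = 1341 minutes from midnight
Sum: 417 + 1341 = 1758
Midpoint: 1758 / 2 = 879 minutes
Convert: 879 / 60 = 14 hours, 39 minutes
Result: 14:39

14:39


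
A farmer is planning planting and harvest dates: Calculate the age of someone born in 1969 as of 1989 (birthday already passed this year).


Birth year: 1969
Current year: 1989
Age = current year - birth year
Age = 1989 - 1969 = 20

20


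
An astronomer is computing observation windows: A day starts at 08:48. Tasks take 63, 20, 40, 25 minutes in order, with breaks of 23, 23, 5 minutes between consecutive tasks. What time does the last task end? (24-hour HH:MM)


Start: 08:48 = 528 min from midnight
  after task 1 (63 min): 09:51
  after break (23 min): 10:14
  after task 2 (20 min): 10:34
  after break (23 min): 10:57
  after task 3 (40 min): 11:37
  after break (5 min): 11:42
  after task 4 (25 min): 12:07
Total elapsed: 199 minutes
End time: 12:07

12:07


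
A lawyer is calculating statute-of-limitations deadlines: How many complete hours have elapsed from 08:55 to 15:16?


Start: 08:55
End: 15:16
Hour difference: 15 - 8 = 7 hours
Minute difference: 16 - 55 = -39 minutes
Total minutes: 381
Complete hours: 381 / 60 = 6 (remainder 21)

6


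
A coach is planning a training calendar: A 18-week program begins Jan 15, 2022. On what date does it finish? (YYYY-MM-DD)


Start: 2022-01-15
Weeks to add: 18
Convert to days: 18 x 7 = 126 days
Add 126 days to 2022-01-15
Result: 2022-05-21

2022-05-21


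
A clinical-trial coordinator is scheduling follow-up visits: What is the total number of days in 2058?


Year: 2058
Check leap year rules:
Divisible by 4? No
2058 is not a leap year
Days: 365

365


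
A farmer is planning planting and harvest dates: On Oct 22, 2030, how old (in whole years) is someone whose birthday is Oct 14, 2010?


Birth: 2010-10-14
Reference: 2030-10-22
Year difference: 2030 - 2010 = 20
Has birthday (10-14) occurred by 10-22? Yes
Age in full years: 20

20


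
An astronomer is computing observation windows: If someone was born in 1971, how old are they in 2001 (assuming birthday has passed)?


Birth year: 1971
Current year: 2001
Age = current year - birth year
Age = 2001 - 1971 = 30

30


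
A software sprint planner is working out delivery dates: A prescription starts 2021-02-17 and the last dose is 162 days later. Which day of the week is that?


Start: 2021-02-17 (Wednesday)
Step 1 - find target date: add 162 days
  2021-02-17 + 162 days = 2021-07-29
Step 2 - day of week:
  162 mod 7 = 1
  Wednesday + 1 days -> Thursday
Result: Thursday (2021-07-29)

Thursday


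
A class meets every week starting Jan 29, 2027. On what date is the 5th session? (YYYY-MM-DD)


First occurrence: 2027-01-29 (occurrence 1)
Each occurrence is 7 days after the previous.
Occurrence 5 is 4 weeks after the first.
4 weeks = 28 days
2027-01-29 + 28 days = 2027-02-26

2027-02-26


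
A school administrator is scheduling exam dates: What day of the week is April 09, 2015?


Date: 2015-04-09
January 1, 2015 is a Thursday
Day of year: 99
Offset from Jan 1: 98 days
98 mod 7 = 0
Result: Thursday

Thursday


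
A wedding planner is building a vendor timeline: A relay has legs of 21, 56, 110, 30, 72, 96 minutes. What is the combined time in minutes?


Durations: 21, 56, 110, 30, 72, 96
Running sum: 21
+ 56 = 77
+ 110 = 187
+ 30 = 217
+ 72 = 289
+ 96 = 385
Total duration: 385 minutes
That is 6 hours and 25 minutes

385


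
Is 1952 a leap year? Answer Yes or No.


Year: 1952
Divisible by 4? 1952 / 4 = 488.0 -> Yes
Divisible by 100? 1952 / 100 = 19.52 -> No
Divisible by 4 but not 100, so it IS a leap year

Yes


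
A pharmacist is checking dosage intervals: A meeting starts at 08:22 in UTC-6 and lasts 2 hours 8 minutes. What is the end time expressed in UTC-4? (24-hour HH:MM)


Start: 08:22 in UTC-6
Step 1 - add duration:
  minutes: 22 + 8 = 30
  hours: 8 + 2 + 0 = 10
  end in UTC-6: 10:30
Step 2 - convert UTC-6 -> UTC-4:
  offset difference: -4 - (-6) = 2 hours
  10 + (2) = 12 -> mod 24 = 12
Result: 12:30 in UTC-4

12:30


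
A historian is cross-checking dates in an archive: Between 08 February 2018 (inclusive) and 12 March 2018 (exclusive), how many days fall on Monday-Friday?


Start: 2018-02-08 (Thursday)
End (exclusive): 2018-03-12 (Monday)
Total calendar days: 32
Full weeks: 32 // 7 = 4 -> 20 weekdays
Remaining 4 days starting on Thursday:
  Thu(w), Fri(w), Sat(-), Sun(-) -> 2 weekdays
Total business days: 20 + 2 = 22

22


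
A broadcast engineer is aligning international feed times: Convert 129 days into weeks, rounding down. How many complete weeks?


Total days: 129
Days per week: 7
Division: 129 / 7 = 18 remainder 3
Complete weeks: 18
Remaining days: 3

18


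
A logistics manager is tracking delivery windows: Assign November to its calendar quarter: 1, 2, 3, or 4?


Month: November (month 11)
Q1: January-March (months 1-3)
Q2: April-June (months 4-6)
Q3: July-September (months 7-9)
Q4: October-December (months 10-12)
Month 11 falls in Q4

4


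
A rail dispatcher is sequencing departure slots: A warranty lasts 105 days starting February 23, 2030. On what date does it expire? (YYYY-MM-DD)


Start: 2030-02-23
Adding 105 days
Days remaining in February: 5
After February: 100 days still to add
March 2030: 31 days, 69 remaining
April 2030: 30 days, 39 remaining
May 2030: 31 days, 8 remaining
June 2030 has 30 days, need 8
Result: 2030-06-08

2030-06-08


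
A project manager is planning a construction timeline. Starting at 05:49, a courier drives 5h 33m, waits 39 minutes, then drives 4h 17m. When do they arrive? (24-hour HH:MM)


Depart: 05:49
Leg 1: +333 min -> 11:22
Layover: +39 min -> 12:01
Leg 2: +257 min -> 16:18
Total travel: 629 minutes = 10h 29m
Arrival: 16:18

16:18


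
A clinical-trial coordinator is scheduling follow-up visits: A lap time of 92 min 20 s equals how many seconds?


Minutes: 92
Seconds: 20
Convert minutes to seconds: 92 x 60 = 5520
Add remaining seconds: 5520 + 20 = 5540

5540


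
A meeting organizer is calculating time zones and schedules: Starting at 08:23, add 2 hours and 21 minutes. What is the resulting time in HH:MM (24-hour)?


Start time: 08:23
Adding: 2 hours 21 minutes
Minutes: 23 + 21 = 44
Hours: 8 + 2 + 0 = 10
Result: 10:44

10:44


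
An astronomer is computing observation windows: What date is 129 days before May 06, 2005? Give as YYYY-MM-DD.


Start: 2005-05-06
Subtracting 129 days
Days already passed in May: 6
After going back through May: 123 more days to subtract
April 2005: 30 days, 93 remaining
March 2005: 31 days, 62 remaining
February 2005: 28 days, 34 remaining
January 2005: 31 days, 3 remaining
Result: 2004-12-28

2004-12-28


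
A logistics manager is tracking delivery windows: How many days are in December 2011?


Month: December
Year: 2011
December is a 31-day month
Total: 31 days

31


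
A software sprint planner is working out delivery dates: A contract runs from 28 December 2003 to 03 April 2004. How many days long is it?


Start date: 2003-12-28
End date: 2004-04-03
Dec 2003: +4 days
Jan 2004: +31 days
Feb 2004: +29 days
Mar 2004: +31 days
Apr 2004: +2 days
Total: 97 days

97


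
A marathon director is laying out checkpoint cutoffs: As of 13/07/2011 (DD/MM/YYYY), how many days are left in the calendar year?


Start: July 13, 2011
End: December 31, 2011
Days left in July: 18
August: 31
September: 30
October: 31
November: 30
... plus remaining months
Sum of remaining months: 153
Total: 18 + 153 = 171

171


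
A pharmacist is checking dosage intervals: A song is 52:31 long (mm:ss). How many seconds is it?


Minutes: 52
Extra seconds: 31
Seconds per minute: 60
Minutes to seconds: 52 x 60 = 3120
Total: 3120 + 31 = 3151

3151


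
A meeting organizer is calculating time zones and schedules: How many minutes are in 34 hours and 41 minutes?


Hours: 34
Minutes: 41
Convert hours to minutes: 34 x 60 = 2040
Add remaining minutes: 2040 + 41 = 2081

2081


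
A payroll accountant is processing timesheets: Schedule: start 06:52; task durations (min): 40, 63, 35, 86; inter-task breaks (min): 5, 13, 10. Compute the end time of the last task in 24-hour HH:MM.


Start: 06:52 = 412 min from midnight
  after task 1 (40 min): 07:32
  after break (5 min): 07:37
  after task 2 (63 min): 08:40
  after break (13 min): 08:53
  after task 3 (35 min): 09:28
  after break (10 min): 09:38
  after task 4 (86 min): 11:04
Total elapsed: 252 minutes
End time: 11:04

11:04


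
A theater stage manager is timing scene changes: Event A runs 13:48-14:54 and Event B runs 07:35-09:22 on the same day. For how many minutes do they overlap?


Interval A: [828, 894] minutes from midnight
Interval B: [455, 562] minutes from midnight
Overlap start = max(828, 455) = 828
Overlap end = min(894, 562) = 562
End <= start, so the intervals do not overlap: 0 minutes

0


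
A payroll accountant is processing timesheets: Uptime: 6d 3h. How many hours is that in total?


Days: 6
Extra hours: 3
Hours per day: 24
Days to hours: 6 x 24 = 144
Total: 144 + 3 = 147

147


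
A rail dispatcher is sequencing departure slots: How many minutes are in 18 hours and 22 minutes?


Hours: 18
Extra minutes: 22
Minutes per hour: 60
Hours to minutes: 18 x 60 = 1080
Total: 1080 + 22 = 1102

1102


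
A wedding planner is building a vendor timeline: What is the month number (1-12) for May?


Calendar month order:
4. April
5. May <--
6. June
May is month number 5

5


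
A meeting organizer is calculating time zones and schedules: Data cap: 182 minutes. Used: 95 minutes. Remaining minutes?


Total budget: 182 minutes
Time used: 95 minutes
Remaining: 182 - 95 = 87 minutes
Percent used: 52.2%
Percent remaining: 47.8%

87


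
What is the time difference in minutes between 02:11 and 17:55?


Start time: 02:11 = 131 minutes from midnight
End time: 17:55 = 1075 minutes from midnight
Difference: 1075 - 131 = 944 minutes
That is 15 hours and 44 minutes

944


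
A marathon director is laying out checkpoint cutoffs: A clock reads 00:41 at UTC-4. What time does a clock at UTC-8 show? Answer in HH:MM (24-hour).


Local time: 00:41 at UTC-4 (offset -4h)
Target zone: UTC-8 (offset -8h)
Difference: -8 - (-4) = -4 hours
Calculation: 0 + (-4) = -4
Wraparound: (-4) mod 24 = 20
Result: 20:41

20:41


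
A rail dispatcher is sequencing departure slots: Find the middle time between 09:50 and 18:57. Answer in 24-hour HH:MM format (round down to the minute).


Start time: 09:50 = 590 minutes from midnight
End time: 18:57 = 1137 minutes from midnight
Sum: 590 + 1137 = 1727
Midpoint: 1727 / 2 = 863 minutes
Convert: 863 / 60 = 14 hours, 23 minutes
Result: 14:23

14:23


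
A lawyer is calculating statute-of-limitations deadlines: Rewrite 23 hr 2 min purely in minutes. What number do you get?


Hours: 23
Extra minutes: 2
Minutes per hour: 60
Hours to minutes: 23 x 60 = 1380
Total: 1380 + 2 = 1382

1382


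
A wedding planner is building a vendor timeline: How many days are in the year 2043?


Year: 2043
Check leap year rules:
Divisible by 4? No
2043 is not a leap year
Days: 365

365


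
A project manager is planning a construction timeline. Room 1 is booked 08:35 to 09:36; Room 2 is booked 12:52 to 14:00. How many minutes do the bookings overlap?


Interval A: [515, 576] minutes from midnight
Interval B: [772, 840] minutes from midnight
Overlap start = max(515, 772) = 772
Overlap end = min(576, 840) = 576
End <= start, so the intervals do not overlap: 0 minutes

0


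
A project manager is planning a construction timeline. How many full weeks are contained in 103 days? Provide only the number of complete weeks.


Total days: 103
Days per week: 7
Division: 103 / 7 = 14 remainder 5
Complete weeks: 14
Remaining days: 5

14


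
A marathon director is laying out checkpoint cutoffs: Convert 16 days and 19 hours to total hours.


Days: 16
Extra hours: 19
Hours per day: 24
Days to hours: 16 x 24 = 384
Total: 384 + 19 = 403

403


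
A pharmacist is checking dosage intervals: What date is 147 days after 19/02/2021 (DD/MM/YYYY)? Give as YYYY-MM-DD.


Start: 2021-02-19
Adding 147 days
Days remaining in February: 9
After February: 138 days still to add
March 2021: 31 days, 107 remaining
April 2021: 30 days, 77 remaining
May 2021: 31 days, 46 remaining
June 2021: 30 days, 16 remaining
Result: 2021-07-16

2021-07-16


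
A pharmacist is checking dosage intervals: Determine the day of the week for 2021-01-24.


Date: 2021-01-24
January 1, 2021 is a Friday
Day of year: 24
Offset from Jan 1: 23 days
23 mod 7 = 2
Result: Sunday

Sunday


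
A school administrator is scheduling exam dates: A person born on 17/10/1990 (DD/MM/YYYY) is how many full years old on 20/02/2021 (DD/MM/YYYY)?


Birth: 1990-10-17
Reference: 2021-02-20
Year difference: 2021 - 1990 = 31
Has birthday (10-17) occurred by 02-20? No
Birthday not yet reached this year -> subtract 1
Age in full years: 30

30


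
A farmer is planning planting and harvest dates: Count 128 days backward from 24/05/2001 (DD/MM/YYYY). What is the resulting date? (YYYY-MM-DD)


Start: 2001-05-24
Subtracting 128 days
Days already passed in May: 24
After going back through May: 104 more days to subtract
April 2001: 30 days, 74 remaining
March 2001: 31 days, 43 remaining
February 2001: 28 days, 15 remaining
January 2001 has 31 days, need 15
Result: 2001-01-16

2001-01-16


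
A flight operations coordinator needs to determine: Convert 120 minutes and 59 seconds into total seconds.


Minutes: 120
Seconds: 59
Convert minutes to seconds: 120 x 60 = 7200
Add remaining seconds: 7200 + 59 = 7259

7259


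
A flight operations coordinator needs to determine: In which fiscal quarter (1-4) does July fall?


Month: July (month 7)
Q1: January-March (months 1-3)
Q2: April-June (months 4-6)
Q3: July-September (months 7-9)
Q4: October-December (months 10-12)
Month 7 falls in Q3

3


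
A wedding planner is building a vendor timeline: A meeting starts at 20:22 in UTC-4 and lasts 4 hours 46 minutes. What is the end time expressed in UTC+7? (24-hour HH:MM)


Start: 20:22 in UTC-4
Step 1 - add duration:
  minutes: 22 + 46 = 68 (carry 1h)
  hours: 20 + 4 + 1 = 25
  end in UTC-4: 01:08
Step 2 - convert UTC-4 -> UTC+7:
  offset difference: 7 - (-4) = 11 hours
  1 + (11) = 12 -> mod 24 = 12
Result: 12:08 in UTC+7

12:08


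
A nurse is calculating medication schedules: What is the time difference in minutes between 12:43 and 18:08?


Start time: 12:43 = 763 minutes from midnight
End time: 18:08 = 1088 minutes from midnight
Difference: 1088 - 763 = 325 minutes
That is 5 hours and 25 minutes

325


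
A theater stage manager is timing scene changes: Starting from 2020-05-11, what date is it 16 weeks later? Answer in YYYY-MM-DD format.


Start: 2020-05-11
Weeks to add: 16
Convert to days: 16 x 7 = 112 days
Add 112 days to 2020-05-11
Result: 2020-08-31

2020-08-31


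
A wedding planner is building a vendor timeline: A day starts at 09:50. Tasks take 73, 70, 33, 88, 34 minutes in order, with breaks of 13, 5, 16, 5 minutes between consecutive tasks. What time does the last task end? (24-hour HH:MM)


Start: 09:50 = 590 min from midnight
  after task 1 (73 min): 11:03
  after break (13 min): 11:16
  after task 2 (70 min): 12:26
  after break (5 min): 12:31
  after task 3 (33 min): 13:04
  after break (16 min): 13:20
  after task 4 (88 min): 14:48
  after break (5 min): 14:53
  after task 5 (34 min): 15:27
Total elapsed: 337 minutes
End time: 15:27

15:27


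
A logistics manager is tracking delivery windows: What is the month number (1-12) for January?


Calendar month order:
1. January <--
2. February
January is month number 1

1


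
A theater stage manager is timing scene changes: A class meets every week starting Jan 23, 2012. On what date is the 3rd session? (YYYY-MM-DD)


First occurrence: 2012-01-23 (occurrence 1)
Each occurrence is 7 days after the previous.
Occurrence 3 is 2 weeks after the first.
2 weeks = 14 days
2012-01-23 + 14 days = 2012-02-06

2012-02-06


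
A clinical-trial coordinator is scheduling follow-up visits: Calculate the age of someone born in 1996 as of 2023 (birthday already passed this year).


Birth year: 1996
Current year: 2023
Age = current year - birth year
Age = 2023 - 1996 = 27

27


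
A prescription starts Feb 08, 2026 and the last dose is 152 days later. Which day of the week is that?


Start: 2026-02-08 (Sunday)
Step 1 - find target date: add 152 days
  2026-02-08 + 152 days = 2026-07-10
Step 2 - day of week:
  152 mod 7 = 5
  Sunday + 5 days -> Friday
Result: Friday (2026-07-10)

Friday


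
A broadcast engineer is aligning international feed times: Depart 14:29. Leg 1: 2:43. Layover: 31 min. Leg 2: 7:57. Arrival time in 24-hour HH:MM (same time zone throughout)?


Depart: 14:29
Leg 1: +163 min -> 17:12
Layover: +31 min -> 17:43
Leg 2: +477 min -> 01:40
Total travel: 671 minutes = 11h 11m
Arrival: 01:40

01:40


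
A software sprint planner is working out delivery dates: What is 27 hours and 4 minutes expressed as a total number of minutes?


Hours: 27
Minutes: 4
Convert hours to minutes: 27 x 60 = 1620
Add remaining minutes: 1620 + 4 = 1624

1624


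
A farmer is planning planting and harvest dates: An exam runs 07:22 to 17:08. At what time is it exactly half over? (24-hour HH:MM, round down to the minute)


Start time: 07:22 = 442 minutes from midnight
End time: 17:08 = 1028 minutes from midnight
Sum: 442 + 1028 = 1470
Midpoint: 1470 / 2 = 735 minutes
Convert: 735 / 60 = 12 hours, 15 minutes
Result: 12:15

12:15


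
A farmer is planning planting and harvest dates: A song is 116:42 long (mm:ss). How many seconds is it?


Minutes: 116
Extra seconds: 42
Seconds per minute: 60
Minutes to seconds: 116 x 60 = 6960
Total: 6960 + 42 = 7002

7002


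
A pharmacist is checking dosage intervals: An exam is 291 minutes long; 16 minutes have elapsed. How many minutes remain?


Total budget: 291 minutes
Time used: 16 minutes
Remaining: 291 - 16 = 275 minutes
Percent used: 5.5%
Percent remaining: 94.5%

275


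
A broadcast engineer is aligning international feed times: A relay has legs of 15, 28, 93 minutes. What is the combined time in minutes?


Durations: 15, 28, 93
Running sum: 15
+ 28 = 43
+ 93 = 136
Total duration: 136 minutes
That is 2 hours and 16 minutes

136


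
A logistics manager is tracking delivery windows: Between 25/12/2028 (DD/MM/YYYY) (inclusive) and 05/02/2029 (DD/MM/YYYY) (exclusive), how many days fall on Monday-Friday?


Start: 2028-12-25 (Monday)
End (exclusive): 2029-02-05 (Monday)
Total calendar days: 42
Full weeks: 42 // 7 = 6 -> 30 weekdays
Remaining 0 days starting on Monday:
Total business days: 30 + 0 = 30

30


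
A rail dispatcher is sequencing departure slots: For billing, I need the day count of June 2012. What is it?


Month: June
Year: 2012
June is a 30-day month
Total: 30 days

30


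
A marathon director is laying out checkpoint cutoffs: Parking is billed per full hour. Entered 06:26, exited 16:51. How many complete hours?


Start: 06:26
End: 16:51
Hour difference: 16 - 6 = 10 hours
Minute difference: 51 - 26 = 25 minutes
Total minutes: 625
Complete hours: 625 / 60 = 10 (remainder 25)

10


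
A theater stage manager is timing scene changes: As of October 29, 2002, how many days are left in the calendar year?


Start: October 29, 2002
End: December 31, 2002
Days left in October: 2
November: 30
December: 31
Sum of remaining months: 61
Total: 2 + 61 = 63

63


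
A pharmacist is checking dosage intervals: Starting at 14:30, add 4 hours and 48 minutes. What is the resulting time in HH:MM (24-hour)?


Start time: 14:30
Adding: 4 hours 48 minutes
Minutes: 30 + 48 = 78
Minute overflow: 78 >= 60, so carry 1 hour, minutes = 18
Hours: 14 + 4 + 1 = 19
Result: 19:18

19:18


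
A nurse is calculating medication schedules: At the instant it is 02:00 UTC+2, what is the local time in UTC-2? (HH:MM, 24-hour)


Local time: 02:00 at UTC+2 (offset 2h)
Target zone: UTC-2 (offset -2h)
Difference: -2 - (2) = -4 hours
Calculation: 2 + (-4) = -2
Wraparound: (-2) mod 24 = 22
Result: 22:00

22:00


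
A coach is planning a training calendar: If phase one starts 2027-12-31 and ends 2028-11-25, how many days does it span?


Start date: 2027-12-31
End date: 2028-11-25
Dec 2027: +1 days
Jan 2028: +31 days
Feb 2028: +29 days
... (9 more months)
Total: 330 days

330


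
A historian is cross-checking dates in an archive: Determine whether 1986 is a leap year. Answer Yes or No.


Year: 1986
Divisible by 4? 1986 / 4 = 496.5 -> No
Not divisible by 4, so NOT a leap year

No


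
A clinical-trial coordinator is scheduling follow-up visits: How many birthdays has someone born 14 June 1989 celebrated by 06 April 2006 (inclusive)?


Birth: 1989-06-14
Reference: 2006-04-06
Year difference: 2006 - 1989 = 17
Has birthday (06-14) occurred by 04-06? No
Birthday not yet reached this year -> subtract 1
Age in full years: 16

16


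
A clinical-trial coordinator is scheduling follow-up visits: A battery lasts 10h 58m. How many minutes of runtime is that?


Hours: 10
Extra minutes: 58
Minutes per hour: 60
Hours to minutes: 10 x 60 = 600
Total: 600 + 58 = 658

658


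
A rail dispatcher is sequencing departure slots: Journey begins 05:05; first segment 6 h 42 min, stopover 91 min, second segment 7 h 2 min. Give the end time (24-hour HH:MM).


Depart: 05:05
Leg 1: +402 min -> 11:47
Layover: +91 min -> 13:18
Leg 2: +422 min -> 20:20
Total travel: 915 minutes = 15h 15m
Arrival: 20:20

20:20


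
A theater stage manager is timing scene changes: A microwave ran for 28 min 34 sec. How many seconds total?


Minutes: 28
Extra seconds: 34
Seconds per minute: 60
Minutes to seconds: 28 x 60 = 1680
Total: 1680 + 34 = 1714

1714


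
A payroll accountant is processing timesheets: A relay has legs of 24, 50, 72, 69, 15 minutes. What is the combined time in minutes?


Durations: 24, 50, 72, 69, 15
Running sum: 24
+ 50 = 74
+ 72 = 146
+ 69 = 215
+ 15 = 230
Total duration: 230 minutes
That is 3 hours and 50 minutes

230


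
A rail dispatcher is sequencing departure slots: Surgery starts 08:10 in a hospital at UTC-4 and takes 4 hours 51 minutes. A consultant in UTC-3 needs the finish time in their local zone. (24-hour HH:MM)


Start: 08:10 in UTC-4
Step 1 - add duration:
  minutes: 10 + 51 = 61 (carry 1h)
  hours: 8 + 4 + 1 = 13
  end in UTC-4: 13:01
Step 2 - convert UTC-4 -> UTC-3:
  offset difference: -3 - (-4) = 1 hours
  13 + (1) = 14 -> mod 24 = 14
Result: 14:01 in UTC-3

14:01


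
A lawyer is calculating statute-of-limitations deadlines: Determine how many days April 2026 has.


Month: April
Year: 2026
April is a 30-day month
Total: 30 days

30


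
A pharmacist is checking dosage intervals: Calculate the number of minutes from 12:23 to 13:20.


Start time: 12:23 = 743 minutes from midnight
End time: 13:20 = 800 minutes from midnight
Difference: 800 - 743 = 57 minutes
That is 0 hours and 57 minutes

57


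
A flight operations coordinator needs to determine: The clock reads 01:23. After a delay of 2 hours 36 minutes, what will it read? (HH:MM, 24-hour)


Start time: 01:23
Adding: 2 hours 36 minutes
Minutes: 23 + 36 = 59
Hours: 1 + 2 + 0 = 3
Result: 03:59

03:59


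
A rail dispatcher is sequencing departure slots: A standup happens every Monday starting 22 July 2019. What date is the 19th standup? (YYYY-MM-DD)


First occurrence: 2019-07-22 (occurrence 1)
Each occurrence is 7 days after the previous.
Occurrence 19 is 18 weeks after the first.
18 weeks = 126 days
2019-07-22 + 126 days = 2019-11-25

2019-11-25


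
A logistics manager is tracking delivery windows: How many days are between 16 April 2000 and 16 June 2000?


Start date: 2000-04-16
End date: 2000-06-16
Apr 2000: +15 days
May 2000: +31 days
Jun 2000: +15 days
Total: 61 days

61


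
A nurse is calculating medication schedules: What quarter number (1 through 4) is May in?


Month: May (month 5)
Q1: January-March (months 1-3)
Q2: April-June (months 4-6)
Q3: July-September (months 7-9)
Q4: October-December (months 10-12)
Month 5 falls in Q2

2


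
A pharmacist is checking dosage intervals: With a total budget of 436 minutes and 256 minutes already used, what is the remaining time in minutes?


Total budget: 436 minutes
Time used: 256 minutes
Remaining: 436 - 256 = 180 minutes
Percent used: 58.7%
Percent remaining: 41.3%

180


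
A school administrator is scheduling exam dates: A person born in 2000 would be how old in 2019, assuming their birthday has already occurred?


Birth year: 2000
Current year: 2019
Age = current year - birth year
Age = 2019 - 2000 = 19

19


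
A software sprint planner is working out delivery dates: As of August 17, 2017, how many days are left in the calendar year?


Start: August 17, 2017
End: December 31, 2017
Days left in August: 14
September: 30
October: 31
November: 30
December: 31
Sum of remaining months: 122
Total: 14 + 122 = 136

136


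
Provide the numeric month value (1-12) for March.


Calendar month order:
2. February
3. March <--
4. April
March is month number 3

3


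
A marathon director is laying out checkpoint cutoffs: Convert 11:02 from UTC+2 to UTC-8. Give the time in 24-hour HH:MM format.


Local time: 11:02 at UTC+2 (offset 2h)
Target zone: UTC-8 (offset -8h)
Difference: -8 - (2) = -10 hours
Calculation: 11 + (-10) = 1
Result: 01:02

01:02


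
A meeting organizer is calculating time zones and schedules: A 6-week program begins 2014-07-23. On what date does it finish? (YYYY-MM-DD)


Start: 2014-07-23
Weeks to add: 6
Convert to days: 6 x 7 = 42 days
Add 42 days to 2014-07-23
Result: 2014-09-03

2014-09-03


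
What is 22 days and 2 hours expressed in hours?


Days: 22
Extra hours: 2
Hours per day: 24
Days to hours: 22 x 24 = 528
Total: 528 + 2 = 530

530


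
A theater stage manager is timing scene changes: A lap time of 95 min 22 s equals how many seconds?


Minutes: 95
Seconds: 22
Convert minutes to seconds: 95 x 60 = 5700
Add remaining seconds: 5700 + 22 = 5722

5722


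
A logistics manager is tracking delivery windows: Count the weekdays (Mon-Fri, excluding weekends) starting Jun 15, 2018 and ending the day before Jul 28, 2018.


Start: 2018-06-15 (Friday)
End (exclusive): 2018-07-28 (Saturday)
Total calendar days: 43
Full weeks: 43 // 7 = 6 -> 30 weekdays
Remaining 1 days starting on Friday:
  Fri(w) -> 1 weekdays
Total business days: 30 + 1 = 31

31


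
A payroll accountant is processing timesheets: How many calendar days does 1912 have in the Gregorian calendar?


Year: 1912
Check leap year rules:
Divisible by 4? Yes
Divisible by 100? No
1912 is a leap year
Days: 366

366


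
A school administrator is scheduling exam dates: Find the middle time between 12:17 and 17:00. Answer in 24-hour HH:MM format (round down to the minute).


Start time: 12:17 = 737 minutes from midnight
End time: 17:00 = 1020 minutes from midnight
Sum: 737 + 1020 = 1757
Midpoint: 1757 / 2 = 878 minutes
Convert: 878 / 60 = 14 hours, 38 minutes
Result: 14:38

14:38
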